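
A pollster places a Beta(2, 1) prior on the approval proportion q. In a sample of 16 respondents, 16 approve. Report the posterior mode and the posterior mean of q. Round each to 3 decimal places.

MAP: 1.000. Posterior mean: 0.947.

Posterior: Beta(2+16, 1+0) = Beta(18, 1).
Since β = 1 ≤ 1 and α > 1, the Beta density is monotone increasing on [0,1]; the mode is at 1.
Mean = 18/(18+1) = 0.947.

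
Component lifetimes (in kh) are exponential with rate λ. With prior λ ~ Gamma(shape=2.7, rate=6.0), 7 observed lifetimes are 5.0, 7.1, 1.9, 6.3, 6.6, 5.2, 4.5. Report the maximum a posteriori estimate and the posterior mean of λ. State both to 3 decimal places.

λ_MAP = 0.204, E[λ|data] = 0.228

Σ times = 36.6. Posterior: Gamma(shape = 2.7+7 = 9.7, rate = 6.0+36.6 = 42.6).
Mode = (α−1)/β = 8.7/42.6 = 0.204.
Mean = α/β = 9.7/42.6 = 0.228.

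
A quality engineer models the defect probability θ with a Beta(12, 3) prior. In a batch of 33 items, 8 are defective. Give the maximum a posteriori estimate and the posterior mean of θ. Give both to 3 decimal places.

MAP = 0.413; posterior mean = 0.417

Posterior: Beta(12+8, 3+25) = Beta(20, 28).
Mode = (20−1)/(20+28−2) = 19/46 = 0.413.
Mean = 20/(20+28) = 20/48 = 0.417.
Mean > mode: the posterior has a right tail.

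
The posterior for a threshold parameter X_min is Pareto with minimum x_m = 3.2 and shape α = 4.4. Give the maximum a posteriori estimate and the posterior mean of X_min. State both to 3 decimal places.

X_min_MAP = 3.200, E[X_min|data] = 4.141

The Pareto density is strictly decreasing on [x_m, ∞), so the mode is x_m = 3.200.
Mean = α·x_m/(α−1) = 4.4·3.2/3.4 = 4.141.
Mean > mode: the posterior has a right tail.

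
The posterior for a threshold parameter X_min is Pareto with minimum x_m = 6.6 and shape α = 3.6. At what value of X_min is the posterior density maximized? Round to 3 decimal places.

The Pareto density is strictly decreasing on [x_m, ∞), so the mode is x_m = 6.600.
Mean = α·x_m/(α−1) = 3.6·6.6/2.6 = 9.138.
This is the posterior mode — the MAP estimate.

6.600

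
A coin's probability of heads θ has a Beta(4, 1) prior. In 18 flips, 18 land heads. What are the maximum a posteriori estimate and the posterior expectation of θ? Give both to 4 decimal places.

MAP = 1.0000; posterior mean = 0.9565

Posterior: Beta(4+18, 1+0) = Beta(22, 1).
Since β = 1 ≤ 1 and α > 1, the Beta density is monotone increasing on [0,1]; the mode is at 1.
Mean = 22/(22+1) = 0.9565.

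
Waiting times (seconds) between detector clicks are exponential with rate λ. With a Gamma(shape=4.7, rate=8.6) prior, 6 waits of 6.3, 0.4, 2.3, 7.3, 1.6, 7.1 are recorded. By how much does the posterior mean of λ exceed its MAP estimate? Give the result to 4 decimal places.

Σ times = 25.0. Posterior: Gamma(shape = 4.7+6 = 10.7, rate = 8.6+25.0 = 33.6).
Mode = (α−1)/β = 9.7/33.6 = 0.2887.
Mean = α/β = 10.7/33.6 = 0.3185.
Difference = 0.3185 − 0.2887 = 0.0298.

0.0298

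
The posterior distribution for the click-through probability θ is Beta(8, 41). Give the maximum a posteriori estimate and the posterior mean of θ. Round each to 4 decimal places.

Mode = (8−1)/(8+41−2) = 7/47 = 0.1489.
Mean = 8/(8+41) = 8/49 = 0.1633.

MAP = 0.1489; posterior mean = 0.1633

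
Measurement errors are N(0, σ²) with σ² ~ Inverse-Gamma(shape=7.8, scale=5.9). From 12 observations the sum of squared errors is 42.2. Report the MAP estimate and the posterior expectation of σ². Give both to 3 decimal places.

Posterior: Inverse-Gamma(shape = 7.8+12/2 = 13.8, scale = 5.9+42.2/2 = 27.0).
Mode = β/(α+1) = 27.0/14.8 = 1.824.
Mean = β/(α−1) = 27.0/12.8 = 2.109.

MAP = 1.824; posterior mean = 2.109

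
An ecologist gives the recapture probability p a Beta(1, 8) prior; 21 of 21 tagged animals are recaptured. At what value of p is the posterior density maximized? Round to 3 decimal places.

0.750

Posterior: Beta(1+21, 8+0) = Beta(22, 8).
Mode = (22−1)/(22+8−2) = 21/28 = 0.750.
Mean = 22/(22+8) = 22/30 = 0.733.
This is the posterior mode — the MAP estimate.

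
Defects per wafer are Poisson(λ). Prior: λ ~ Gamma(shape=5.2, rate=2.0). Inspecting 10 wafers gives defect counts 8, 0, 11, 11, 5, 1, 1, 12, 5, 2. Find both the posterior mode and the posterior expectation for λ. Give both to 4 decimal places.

Σ counts = 56. Posterior: Gamma(shape = 5.2+56 = 61.2, rate = 2.0+10 = 12.0).
Mode = (α−1)/β = 60.2/12.0 = 5.0167.
Mean = α/β = 61.2/12.0 = 5.1000.
Right-skewed posterior ⇒ mode < mean.

MAP: 5.0167. Posterior mean: 5.1000.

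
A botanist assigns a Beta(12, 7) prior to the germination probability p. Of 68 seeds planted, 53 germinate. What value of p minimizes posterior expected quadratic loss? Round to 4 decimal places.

Posterior: Beta(12+53, 7+15) = Beta(65, 22).
Mode = (65−1)/(65+22−2) = 64/85 = 0.7529.
Mean = 65/(65+22) = 65/87 = 0.7471.
Quadratic loss ⇒ the optimal estimator is the posterior mean.

0.7471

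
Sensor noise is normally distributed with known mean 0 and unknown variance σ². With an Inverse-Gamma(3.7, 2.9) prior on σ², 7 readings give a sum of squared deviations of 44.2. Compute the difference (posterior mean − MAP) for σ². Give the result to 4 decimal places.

0.9835

Posterior: Inverse-Gamma(shape = 3.7+7/2 = 7.2, scale = 2.9+44.2/2 = 25.0).
Mode = β/(α+1) = 25.0/8.2 = 3.0488.
Mean = β/(α−1) = 25.0/6.2 = 4.0323.
Difference = 4.0323 − 3.0488 = 0.9835.
Mean > mode: the posterior has a right tail.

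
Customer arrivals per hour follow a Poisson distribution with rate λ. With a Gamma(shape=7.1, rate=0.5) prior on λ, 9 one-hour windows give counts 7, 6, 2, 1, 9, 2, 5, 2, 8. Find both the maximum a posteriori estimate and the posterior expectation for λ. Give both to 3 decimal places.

Σ counts = 42. Posterior: Gamma(shape = 7.1+42 = 49.1, rate = 0.5+9 = 9.5).
Mode = (α−1)/β = 48.1/9.5 = 5.063.
Mean = α/β = 49.1/9.5 = 5.168.
Mean > mode: the posterior has a right tail.

maximum a posteriori estimate = 5.063, posterior expectation = 5.168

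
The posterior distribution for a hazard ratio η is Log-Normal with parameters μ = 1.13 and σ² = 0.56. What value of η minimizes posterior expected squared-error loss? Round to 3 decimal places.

4.096

Mode = exp(μ − σ²) = exp(0.57) = 1.768.
Mean = exp(μ + σ²/2) = exp(1.410) = 4.096.
Squared-error loss ⇒ the optimal estimator is the posterior mean.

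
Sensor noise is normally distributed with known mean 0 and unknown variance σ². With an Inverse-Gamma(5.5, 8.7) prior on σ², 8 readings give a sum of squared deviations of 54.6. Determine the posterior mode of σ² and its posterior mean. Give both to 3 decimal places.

σ²_MAP = 3.429, E[σ²|data] = 4.235

Posterior: Inverse-Gamma(shape = 5.5+8/2 = 9.5, scale = 8.7+54.6/2 = 36.0).
Mode = β/(α+1) = 36.0/10.5 = 3.429.
Mean = β/(α−1) = 36.0/8.5 = 4.235.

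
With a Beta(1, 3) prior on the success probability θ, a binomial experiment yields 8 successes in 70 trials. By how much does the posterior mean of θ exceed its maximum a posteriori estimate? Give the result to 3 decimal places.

Posterior: Beta(1+8, 3+62) = Beta(9, 65).
Mode = (9−1)/(9+65−2) = 8/72 = 0.111.
Mean = 9/(9+65) = 9/74 = 0.122.
Difference = 0.122 − 0.111 = 0.011.
Right-skewed posterior ⇒ mode < mean.

0.011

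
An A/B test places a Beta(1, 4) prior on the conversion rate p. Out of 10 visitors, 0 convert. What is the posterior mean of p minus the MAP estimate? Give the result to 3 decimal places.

Posterior: Beta(1+0, 4+10) = Beta(1, 14).
Since α = 1 ≤ 1 and β > 1, the Beta density is monotone decreasing on [0,1]; the mode is at 0.
Mean = 1/(1+14) = 0.067.
Difference = 0.067 − 0.000 = 0.067.

0.067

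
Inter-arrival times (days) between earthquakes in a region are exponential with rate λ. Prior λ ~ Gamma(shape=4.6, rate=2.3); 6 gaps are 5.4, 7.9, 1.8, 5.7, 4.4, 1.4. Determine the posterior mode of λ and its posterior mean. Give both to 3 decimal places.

MAP: 0.332. Posterior mean: 0.367.

Σ times = 26.6. Posterior: Gamma(shape = 4.6+6 = 10.6, rate = 2.3+26.6 = 28.9).
Mode = (α−1)/β = 9.6/28.9 = 0.332.
Mean = α/β = 10.6/28.9 = 0.367.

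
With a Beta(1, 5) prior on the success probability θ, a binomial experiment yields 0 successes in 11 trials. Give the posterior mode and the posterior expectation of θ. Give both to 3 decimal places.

MAP: 0.000. Posterior mean: 0.059.

Posterior: Beta(1+0, 5+11) = Beta(1, 16).
Since α = 1 ≤ 1 and β > 1, the Beta density is monotone decreasing on [0,1]; the mode is at 0.
Mean = 1/(1+16) = 0.059.
Right-skewed posterior ⇒ mode < mean.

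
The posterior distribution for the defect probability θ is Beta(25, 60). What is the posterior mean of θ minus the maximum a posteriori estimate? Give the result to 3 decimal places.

Mode = (25−1)/(25+60−2) = 24/83 = 0.289.
Mean = 25/(25+60) = 25/85 = 0.294.
Difference = 0.294 − 0.289 = 0.005.

0.005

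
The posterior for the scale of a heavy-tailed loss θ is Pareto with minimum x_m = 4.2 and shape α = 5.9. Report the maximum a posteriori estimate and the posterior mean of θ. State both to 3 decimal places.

MAP = 4.200; posterior mean = 5.057

The Pareto density is strictly decreasing on [x_m, ∞), so the mode is x_m = 4.200.
Mean = α·x_m/(α−1) = 5.9·4.2/4.9 = 5.057.
Right-skewed posterior ⇒ mode < mean.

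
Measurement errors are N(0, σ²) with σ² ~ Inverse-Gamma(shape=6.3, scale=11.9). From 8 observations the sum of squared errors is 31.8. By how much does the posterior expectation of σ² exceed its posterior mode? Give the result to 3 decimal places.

Posterior: Inverse-Gamma(shape = 6.3+8/2 = 10.3, scale = 11.9+31.8/2 = 27.8).
Mode = β/(α+1) = 27.8/11.3 = 2.460.
Mean = β/(α−1) = 27.8/9.3 = 2.989.
Difference = 2.989 − 2.460 = 0.529.
The posterior is right-skewed, so the mean exceeds the mode.

0.529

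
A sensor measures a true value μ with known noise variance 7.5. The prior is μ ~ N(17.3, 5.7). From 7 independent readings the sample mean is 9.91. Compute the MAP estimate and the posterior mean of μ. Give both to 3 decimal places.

MAP: 11.079. Posterior mean: 11.079.

Posterior for μ is Normal. Precision-weighted mean: (1/5.7·17.3 + 7/7.5·9.91) / (1/5.7 + 7/7.5) = 11.079.
A Normal posterior is symmetric, so mode = mean.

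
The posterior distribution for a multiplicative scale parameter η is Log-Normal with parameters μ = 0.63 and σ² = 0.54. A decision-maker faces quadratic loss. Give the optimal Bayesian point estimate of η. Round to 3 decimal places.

Mode = exp(μ − σ²) = exp(0.09) = 1.094.
Mean = exp(μ + σ²/2) = exp(0.900) = 2.460.
Quadratic loss ⇒ the optimal estimator is the posterior mean.

2.460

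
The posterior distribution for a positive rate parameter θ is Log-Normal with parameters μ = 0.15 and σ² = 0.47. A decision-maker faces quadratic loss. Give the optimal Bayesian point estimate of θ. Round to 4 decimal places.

1.4696

Mode = exp(μ − σ²) = exp(-0.32) = 0.7261.
Mean = exp(μ + σ²/2) = exp(0.385) = 1.4696.
Quadratic loss ⇒ the optimal estimator is the posterior mean.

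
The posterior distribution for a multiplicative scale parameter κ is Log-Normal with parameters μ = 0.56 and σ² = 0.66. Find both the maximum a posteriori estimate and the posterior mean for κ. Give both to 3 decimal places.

κ_MAP = 0.905, E[κ|data] = 2.435

Mode = exp(μ − σ²) = exp(-0.10) = 0.905.
Mean = exp(μ + σ²/2) = exp(0.890) = 2.435.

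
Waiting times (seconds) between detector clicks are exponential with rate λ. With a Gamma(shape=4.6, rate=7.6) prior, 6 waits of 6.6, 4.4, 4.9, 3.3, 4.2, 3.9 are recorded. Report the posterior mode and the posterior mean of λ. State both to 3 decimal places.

λ_MAP = 0.275, E[λ|data] = 0.304

Σ times = 27.3. Posterior: Gamma(shape = 4.6+6 = 10.6, rate = 7.6+27.3 = 34.9).
Mode = (α−1)/β = 9.6/34.9 = 0.275.
Mean = α/β = 10.6/34.9 = 0.304.
Mean > mode: the posterior has a right tail.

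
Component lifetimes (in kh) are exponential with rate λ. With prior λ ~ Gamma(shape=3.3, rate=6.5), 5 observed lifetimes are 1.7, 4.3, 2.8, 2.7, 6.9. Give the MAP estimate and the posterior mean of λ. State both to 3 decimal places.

Σ times = 18.4. Posterior: Gamma(shape = 3.3+5 = 8.3, rate = 6.5+18.4 = 24.9).
Mode = (α−1)/β = 7.3/24.9 = 0.293.
Mean = α/β = 8.3/24.9 = 0.333.
Mean > mode: the posterior has a right tail.

λ_MAP = 0.293, E[λ|data] = 0.333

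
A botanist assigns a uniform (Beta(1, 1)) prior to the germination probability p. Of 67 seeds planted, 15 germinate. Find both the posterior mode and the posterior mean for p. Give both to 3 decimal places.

Posterior: Beta(1+15, 1+52) = Beta(16, 53).
Mode = (16−1)/(16+53−2) = 15/67 = 0.224.
With a flat prior the MAP equals the MLE, 15/67.
Mean = 16/(16+53) = 16/69 = 0.232.

posterior mode = 0.224, posterior mean = 0.232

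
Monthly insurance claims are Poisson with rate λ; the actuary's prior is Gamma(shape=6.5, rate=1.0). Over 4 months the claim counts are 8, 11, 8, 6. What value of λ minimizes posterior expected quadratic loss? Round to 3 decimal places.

Σ counts = 33. Posterior: Gamma(shape = 6.5+33 = 39.5, rate = 1.0+4 = 5.0).
Mode = (α−1)/β = 38.5/5.0 = 7.700.
Mean = α/β = 39.5/5.0 = 7.900.
Quadratic loss ⇒ the optimal estimator is the posterior mean.

7.900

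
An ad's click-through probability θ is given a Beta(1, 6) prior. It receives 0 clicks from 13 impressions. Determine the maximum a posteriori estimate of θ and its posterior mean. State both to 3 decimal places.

MAP = 0.000, posterior mean = 0.050

Posterior: Beta(1+0, 6+13) = Beta(1, 19).
Since α = 1 ≤ 1 and β > 1, the Beta density is monotone decreasing on [0,1]; the mode is at 0.
Mean = 1/(1+19) = 0.050.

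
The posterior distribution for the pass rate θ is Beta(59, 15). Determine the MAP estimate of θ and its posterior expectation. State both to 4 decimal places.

Mode = (59−1)/(59+15−2) = 58/72 = 0.8056.
Mean = 59/(59+15) = 59/74 = 0.7973.

MAP = 0.8056, posterior mean = 0.7973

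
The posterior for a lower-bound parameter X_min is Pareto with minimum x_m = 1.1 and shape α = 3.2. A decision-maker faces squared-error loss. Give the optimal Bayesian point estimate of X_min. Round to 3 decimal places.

1.600

The Pareto density is strictly decreasing on [x_m, ∞), so the mode is x_m = 1.100.
Mean = α·x_m/(α−1) = 3.2·1.1/2.2 = 1.600.
Squared-error loss ⇒ the optimal estimator is the posterior mean.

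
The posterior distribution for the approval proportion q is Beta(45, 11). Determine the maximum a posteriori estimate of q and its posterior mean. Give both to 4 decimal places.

maximum a posteriori estimate = 0.8148, posterior mean = 0.8036

Mode = (45−1)/(45+11−2) = 44/54 = 0.8148.
Mean = 45/(45+11) = 45/56 = 0.8036.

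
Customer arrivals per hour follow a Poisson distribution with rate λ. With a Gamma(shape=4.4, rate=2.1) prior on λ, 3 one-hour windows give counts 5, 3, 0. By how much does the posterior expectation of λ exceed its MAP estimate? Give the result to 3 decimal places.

Σ counts = 8. Posterior: Gamma(shape = 4.4+8 = 12.4, rate = 2.1+3 = 5.1).
Mode = (α−1)/β = 11.4/5.1 = 2.235.
Mean = α/β = 12.4/5.1 = 2.431.
Difference = 2.431 − 2.235 = 0.196.

0.196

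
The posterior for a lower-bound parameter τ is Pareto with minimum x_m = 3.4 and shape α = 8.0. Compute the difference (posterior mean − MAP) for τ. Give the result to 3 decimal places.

0.486

The Pareto density is strictly decreasing on [x_m, ∞), so the mode is x_m = 3.400.
Mean = α·x_m/(α−1) = 8.0·3.4/7.0 = 3.886.
Difference = 3.886 − 3.400 = 0.486.
Right-skewed posterior ⇒ mode < mean.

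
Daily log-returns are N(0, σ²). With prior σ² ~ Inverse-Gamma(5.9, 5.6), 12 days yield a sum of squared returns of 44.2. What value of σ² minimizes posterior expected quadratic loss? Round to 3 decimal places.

Posterior: Inverse-Gamma(shape = 5.9+12/2 = 11.9, scale = 5.6+44.2/2 = 27.7).
Mode = β/(α+1) = 27.7/12.9 = 2.147.
Mean = β/(α−1) = 27.7/10.9 = 2.541.
Quadratic loss ⇒ the optimal estimator is the posterior mean.

2.541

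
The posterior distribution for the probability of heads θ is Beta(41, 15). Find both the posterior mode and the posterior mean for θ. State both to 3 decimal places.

θ_MAP = 0.741, E[θ|data] = 0.732

Mode = (41−1)/(41+15−2) = 40/54 = 0.741.
Mean = 41/(41+15) = 41/56 = 0.732.
Mode > mean: the posterior has a left tail.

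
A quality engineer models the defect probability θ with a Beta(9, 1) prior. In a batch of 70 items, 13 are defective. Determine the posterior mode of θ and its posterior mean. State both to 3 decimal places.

MAP = 0.269, posterior mean = 0.275

Posterior: Beta(9+13, 1+57) = Beta(22, 58).
Mode = (22−1)/(22+58−2) = 21/78 = 0.269.
Mean = 22/(22+58) = 22/80 = 0.275.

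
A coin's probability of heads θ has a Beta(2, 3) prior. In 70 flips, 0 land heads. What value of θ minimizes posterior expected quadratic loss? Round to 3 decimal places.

0.027

Posterior: Beta(2+0, 3+70) = Beta(2, 73).
Mode = (2−1)/(2+73−2) = 1/73 = 0.014.
Mean = 2/(2+73) = 2/75 = 0.027.
Quadratic loss ⇒ the optimal estimator is the posterior mean.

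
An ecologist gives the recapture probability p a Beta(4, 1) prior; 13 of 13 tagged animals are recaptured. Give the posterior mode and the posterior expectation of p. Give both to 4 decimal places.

MAP = 1.0000, posterior mean = 0.9444

Posterior: Beta(4+13, 1+0) = Beta(17, 1).
Since β = 1 ≤ 1 and α > 1, the Beta density is monotone increasing on [0,1]; the mode is at 1.
Mean = 17/(17+1) = 0.9444.
Left-skewed posterior ⇒ mean < mode.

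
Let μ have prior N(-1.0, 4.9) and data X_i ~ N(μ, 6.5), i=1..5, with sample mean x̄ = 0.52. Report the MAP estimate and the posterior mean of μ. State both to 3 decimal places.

MAP = 0.201; posterior mean = 0.201

Posterior for μ is Normal. Precision-weighted mean: (1/4.9·-1.0 + 5/6.5·0.52) / (1/4.9 + 5/6.5) = 0.201.
A Normal posterior is symmetric, so mode = mean.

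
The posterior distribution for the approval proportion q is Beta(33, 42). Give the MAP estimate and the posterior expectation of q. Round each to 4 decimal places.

Mode = (33−1)/(33+42−2) = 32/73 = 0.4384.
Mean = 33/(33+42) = 33/75 = 0.4400.

MAP estimate = 0.4384, posterior expectation = 0.4400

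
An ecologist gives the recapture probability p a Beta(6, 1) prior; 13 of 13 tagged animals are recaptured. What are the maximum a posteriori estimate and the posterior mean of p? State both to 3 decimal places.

p_MAP = 1.000, E[p|data] = 0.950

Posterior: Beta(6+13, 1+0) = Beta(19, 1).
Since β = 1 ≤ 1 and α > 1, the Beta density is monotone increasing on [0,1]; the mode is at 1.
Mean = 19/(19+1) = 0.950.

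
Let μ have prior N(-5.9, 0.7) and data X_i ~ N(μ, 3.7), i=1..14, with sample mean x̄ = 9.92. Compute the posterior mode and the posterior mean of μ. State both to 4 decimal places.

Posterior for μ is Normal. Precision-weighted mean: (1/0.7·-5.9 + 14/3.7·9.92) / (1/0.7 + 14/3.7) = 5.5841.
A Normal posterior is symmetric, so mode = mean.

MAP = 5.5841, posterior mean = 5.5841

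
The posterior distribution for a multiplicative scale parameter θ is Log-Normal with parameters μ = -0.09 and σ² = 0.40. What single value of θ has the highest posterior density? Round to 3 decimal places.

Mode = exp(μ − σ²) = exp(-0.49) = 0.613.
Mean = exp(μ + σ²/2) = exp(0.110) = 1.116.
This is the posterior mode — the MAP estimate.

0.613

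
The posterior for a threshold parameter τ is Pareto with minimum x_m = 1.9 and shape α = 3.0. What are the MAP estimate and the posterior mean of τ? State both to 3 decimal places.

MAP estimate = 1.900, posterior mean = 2.850

The Pareto density is strictly decreasing on [x_m, ∞), so the mode is x_m = 1.900.
Mean = α·x_m/(α−1) = 3.0·1.9/2.0 = 2.850.
Right-skewed posterior ⇒ mode < mean.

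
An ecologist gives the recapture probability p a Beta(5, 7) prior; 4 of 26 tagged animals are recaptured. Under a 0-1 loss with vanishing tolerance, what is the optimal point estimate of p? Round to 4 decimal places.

0.2222

Posterior: Beta(5+4, 7+22) = Beta(9, 29).
Mode = (9−1)/(9+29−2) = 8/36 = 0.2222.
Mean = 9/(9+29) = 9/38 = 0.2368.
This is the posterior mode — the MAP estimate.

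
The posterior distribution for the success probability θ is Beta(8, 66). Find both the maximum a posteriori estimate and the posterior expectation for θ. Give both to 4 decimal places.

MAP = 0.0972; posterior mean = 0.1081

Mode = (8−1)/(8+66−2) = 7/72 = 0.0972.
Mean = 8/(8+66) = 8/74 = 0.1081.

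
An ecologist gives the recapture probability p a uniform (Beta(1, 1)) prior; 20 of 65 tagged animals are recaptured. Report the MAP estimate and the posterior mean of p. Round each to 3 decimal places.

MAP: 0.308. Posterior mean: 0.313.

Posterior: Beta(1+20, 1+45) = Beta(21, 46).
Mode = (21−1)/(21+46−2) = 20/65 = 0.308.
Mean = 21/(21+46) = 21/67 = 0.313.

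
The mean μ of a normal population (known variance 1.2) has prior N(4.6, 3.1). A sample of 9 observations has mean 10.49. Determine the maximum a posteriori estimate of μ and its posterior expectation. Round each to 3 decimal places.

MAP = 10.247; posterior mean = 10.247

Posterior for μ is Normal. Precision-weighted mean: (1/3.1·4.6 + 9/1.2·10.49) / (1/3.1 + 9/1.2) = 10.247.
A Normal posterior is symmetric, so mode = mean.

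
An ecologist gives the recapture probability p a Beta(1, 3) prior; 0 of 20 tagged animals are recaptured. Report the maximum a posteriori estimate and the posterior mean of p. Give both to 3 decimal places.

Posterior: Beta(1+0, 3+20) = Beta(1, 23).
Since α = 1 ≤ 1 and β > 1, the Beta density is monotone decreasing on [0,1]; the mode is at 0.
Mean = 1/(1+23) = 0.042.

p_MAP = 0.000, E[p|data] = 0.042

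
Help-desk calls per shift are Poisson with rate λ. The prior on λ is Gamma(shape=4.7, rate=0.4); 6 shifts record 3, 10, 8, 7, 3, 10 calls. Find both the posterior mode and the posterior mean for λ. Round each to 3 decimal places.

λ_MAP = 6.984, E[λ|data] = 7.141

Σ counts = 41. Posterior: Gamma(shape = 4.7+41 = 45.7, rate = 0.4+6 = 6.4).
Mode = (α−1)/β = 44.7/6.4 = 6.984.
Mean = α/β = 45.7/6.4 = 7.141.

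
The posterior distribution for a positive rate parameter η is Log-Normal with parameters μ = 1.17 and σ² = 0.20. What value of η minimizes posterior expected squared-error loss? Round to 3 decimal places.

Mode = exp(μ − σ²) = exp(0.97) = 2.638.
Mean = exp(μ + σ²/2) = exp(1.270) = 3.561.
Squared-error loss ⇒ the optimal estimator is the posterior mean.

3.561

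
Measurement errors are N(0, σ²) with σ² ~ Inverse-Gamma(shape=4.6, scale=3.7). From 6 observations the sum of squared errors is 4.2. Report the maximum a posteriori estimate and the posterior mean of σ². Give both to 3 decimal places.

Posterior: Inverse-Gamma(shape = 4.6+6/2 = 7.6, scale = 3.7+4.2/2 = 5.8).
Mode = β/(α+1) = 5.8/8.6 = 0.674.
Mean = β/(α−1) = 5.8/6.6 = 0.879.

maximum a posteriori estimate = 0.674, posterior mean = 0.879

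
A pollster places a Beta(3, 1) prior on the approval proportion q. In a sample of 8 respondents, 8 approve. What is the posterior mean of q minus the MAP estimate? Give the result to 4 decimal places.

-0.0833

Posterior: Beta(3+8, 1+0) = Beta(11, 1).
Since β = 1 ≤ 1 and α > 1, the Beta density is monotone increasing on [0,1]; the mode is at 1.
Mean = 11/(11+1) = 0.9167.
Difference = 0.9167 − 1.0000 = -0.0833.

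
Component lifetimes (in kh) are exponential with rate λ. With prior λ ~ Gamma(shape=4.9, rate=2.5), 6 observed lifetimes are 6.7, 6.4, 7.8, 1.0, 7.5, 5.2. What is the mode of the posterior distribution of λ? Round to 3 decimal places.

Σ times = 34.6. Posterior: Gamma(shape = 4.9+6 = 10.9, rate = 2.5+34.6 = 37.1).
Mode = (α−1)/β = 9.9/37.1 = 0.267.
Mean = α/β = 10.9/37.1 = 0.294.
This is the posterior mode — the MAP estimate.

0.267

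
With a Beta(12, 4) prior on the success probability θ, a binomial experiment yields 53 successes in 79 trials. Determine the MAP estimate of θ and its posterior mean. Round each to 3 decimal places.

Posterior: Beta(12+53, 4+26) = Beta(65, 30).
Mode = (65−1)/(65+30−2) = 64/93 = 0.688.
Mean = 65/(65+30) = 65/95 = 0.684.
The posterior is left-skewed, so the mode exceeds the mean.

MAP = 0.688, posterior mean = 0.684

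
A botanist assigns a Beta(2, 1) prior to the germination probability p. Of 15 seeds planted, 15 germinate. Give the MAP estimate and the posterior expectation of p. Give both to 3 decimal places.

MAP = 1.000; posterior mean = 0.944

Posterior: Beta(2+15, 1+0) = Beta(17, 1).
Since β = 1 ≤ 1 and α > 1, the Beta density is monotone increasing on [0,1]; the mode is at 1.
Mean = 17/(17+1) = 0.944.
The mean is pulled below the mode by the posterior's left skew.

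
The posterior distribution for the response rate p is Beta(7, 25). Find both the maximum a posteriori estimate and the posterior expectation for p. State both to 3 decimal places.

Mode = (7−1)/(7+25−2) = 6/30 = 0.200.
Mean = 7/(7+25) = 7/32 = 0.219.

maximum a posteriori estimate = 0.200, posterior expectation = 0.219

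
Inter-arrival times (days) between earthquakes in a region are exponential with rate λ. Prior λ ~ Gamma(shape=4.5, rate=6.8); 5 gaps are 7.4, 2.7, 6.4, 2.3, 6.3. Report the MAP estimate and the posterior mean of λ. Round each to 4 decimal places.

λ_MAP = 0.2665, E[λ|data] = 0.2978

Σ times = 25.1. Posterior: Gamma(shape = 4.5+5 = 9.5, rate = 6.8+25.1 = 31.9).
Mode = (α−1)/β = 8.5/31.9 = 0.2665.
Mean = α/β = 9.5/31.9 = 0.2978.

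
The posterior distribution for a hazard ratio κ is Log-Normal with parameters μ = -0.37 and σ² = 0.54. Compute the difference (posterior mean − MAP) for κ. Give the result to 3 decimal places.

Mode = exp(μ − σ²) = exp(-0.91) = 0.403.
Mean = exp(μ + σ²/2) = exp(-0.100) = 0.905.
Difference = 0.905 − 0.403 = 0.502.

0.502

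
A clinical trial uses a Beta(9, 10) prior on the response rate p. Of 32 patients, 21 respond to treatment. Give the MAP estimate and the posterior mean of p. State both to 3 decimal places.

Posterior: Beta(9+21, 10+11) = Beta(30, 21).
Mode = (30−1)/(30+21−2) = 29/49 = 0.592.
Mean = 30/(30+21) = 30/51 = 0.588.

p_MAP = 0.592, E[p|data] = 0.588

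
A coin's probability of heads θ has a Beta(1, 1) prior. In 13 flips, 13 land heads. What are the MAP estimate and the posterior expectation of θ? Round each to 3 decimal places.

MAP = 1.000, posterior mean = 0.933

Posterior: Beta(1+13, 1+0) = Beta(14, 1).
Since β = 1 ≤ 1 and α > 1, the Beta density is monotone increasing on [0,1]; the mode is at 1.
Mean = 14/(14+1) = 0.933.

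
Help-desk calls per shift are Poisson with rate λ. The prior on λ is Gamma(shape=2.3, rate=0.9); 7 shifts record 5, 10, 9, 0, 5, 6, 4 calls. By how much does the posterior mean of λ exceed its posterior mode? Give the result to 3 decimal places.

Σ counts = 39. Posterior: Gamma(shape = 2.3+39 = 41.3, rate = 0.9+7 = 7.9).
Mode = (α−1)/β = 40.3/7.9 = 5.101.
Mean = α/β = 41.3/7.9 = 5.228.
Difference = 5.228 − 5.101 = 0.127.

0.127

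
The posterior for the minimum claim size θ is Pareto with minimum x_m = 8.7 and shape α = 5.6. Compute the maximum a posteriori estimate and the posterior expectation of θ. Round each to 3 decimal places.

MAP = 8.700, posterior mean = 10.591

The Pareto density is strictly decreasing on [x_m, ∞), so the mode is x_m = 8.700.
Mean = α·x_m/(α−1) = 5.6·8.7/4.6 = 10.591.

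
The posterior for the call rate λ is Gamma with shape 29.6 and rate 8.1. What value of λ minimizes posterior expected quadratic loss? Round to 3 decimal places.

3.654

Mode = (α−1)/β = 28.6/8.1 = 3.531.
Mean = α/β = 29.6/8.1 = 3.654.
Quadratic loss ⇒ the optimal estimator is the posterior mean.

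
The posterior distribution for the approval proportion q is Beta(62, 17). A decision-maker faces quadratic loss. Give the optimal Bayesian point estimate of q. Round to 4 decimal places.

0.7848

Mode = (62−1)/(62+17−2) = 61/77 = 0.7922.
Mean = 62/(62+17) = 62/79 = 0.7848.
Quadratic loss ⇒ the optimal estimator is the posterior mean.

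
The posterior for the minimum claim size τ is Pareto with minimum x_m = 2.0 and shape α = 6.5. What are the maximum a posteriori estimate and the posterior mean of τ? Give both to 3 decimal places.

MAP: 2.000. Posterior mean: 2.364.

The Pareto density is strictly decreasing on [x_m, ∞), so the mode is x_m = 2.000.
Mean = α·x_m/(α−1) = 6.5·2.0/5.5 = 2.364.
The mean is pulled above the mode by the posterior's right skew.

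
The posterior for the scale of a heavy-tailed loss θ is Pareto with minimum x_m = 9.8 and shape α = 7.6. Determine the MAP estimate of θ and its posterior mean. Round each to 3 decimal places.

MAP estimate = 9.800, posterior mean = 11.285

The Pareto density is strictly decreasing on [x_m, ∞), so the mode is x_m = 9.800.
Mean = α·x_m/(α−1) = 7.6·9.8/6.6 = 11.285.
The posterior is right-skewed, so the mean exceeds the mode.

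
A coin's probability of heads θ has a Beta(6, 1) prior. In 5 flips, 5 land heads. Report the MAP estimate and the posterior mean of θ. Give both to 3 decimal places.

Posterior: Beta(6+5, 1+0) = Beta(11, 1).
Since β = 1 ≤ 1 and α > 1, the Beta density is monotone increasing on [0,1]; the mode is at 1.
Mean = 11/(11+1) = 0.917.
Mode > mean: the posterior has a left tail.

θ_MAP = 1.000, E[θ|data] = 0.917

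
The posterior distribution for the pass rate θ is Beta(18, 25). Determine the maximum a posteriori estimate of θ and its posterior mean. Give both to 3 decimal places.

MAP = 0.415; posterior mean = 0.419

Mode = (18−1)/(18+25−2) = 17/41 = 0.415.
Mean = 18/(18+25) = 18/43 = 0.419.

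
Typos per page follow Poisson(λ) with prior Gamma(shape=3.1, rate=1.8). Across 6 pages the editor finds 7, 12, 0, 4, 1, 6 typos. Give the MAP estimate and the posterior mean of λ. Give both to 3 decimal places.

Σ counts = 30. Posterior: Gamma(shape = 3.1+30 = 33.1, rate = 1.8+6 = 7.8).
Mode = (α−1)/β = 32.1/7.8 = 4.115.
Mean = α/β = 33.1/7.8 = 4.244.
Right-skewed posterior ⇒ mode < mean.

MAP estimate = 4.115, posterior mean = 4.244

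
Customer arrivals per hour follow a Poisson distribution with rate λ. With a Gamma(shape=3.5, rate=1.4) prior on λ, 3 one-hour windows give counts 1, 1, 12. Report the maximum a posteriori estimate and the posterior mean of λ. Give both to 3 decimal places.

MAP = 3.750, posterior mean = 3.977

Σ counts = 14. Posterior: Gamma(shape = 3.5+14 = 17.5, rate = 1.4+3 = 4.4).
Mode = (α−1)/β = 16.5/4.4 = 3.750.
Mean = α/β = 17.5/4.4 = 3.977.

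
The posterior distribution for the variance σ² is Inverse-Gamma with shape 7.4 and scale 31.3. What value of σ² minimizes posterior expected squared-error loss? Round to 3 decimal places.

4.891

Mode = β/(α+1) = 31.3/8.4 = 3.726.
Mean = β/(α−1) = 31.3/6.4 = 4.891.
Squared-error loss ⇒ the optimal estimator is the posterior mean.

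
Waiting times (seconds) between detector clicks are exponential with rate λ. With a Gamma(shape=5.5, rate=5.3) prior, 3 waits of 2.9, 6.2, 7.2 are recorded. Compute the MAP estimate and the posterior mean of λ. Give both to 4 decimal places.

Σ times = 16.3. Posterior: Gamma(shape = 5.5+3 = 8.5, rate = 5.3+16.3 = 21.6).
Mode = (α−1)/β = 7.5/21.6 = 0.3472.
Mean = α/β = 8.5/21.6 = 0.3935.

MAP = 0.3472; posterior mean = 0.3935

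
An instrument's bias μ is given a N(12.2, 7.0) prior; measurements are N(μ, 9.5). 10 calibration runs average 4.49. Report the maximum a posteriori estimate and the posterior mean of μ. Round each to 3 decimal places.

MAP = 5.411, posterior mean = 5.411

Posterior for μ is Normal. Precision-weighted mean: (1/7.0·12.2 + 10/9.5·4.49) / (1/7.0 + 10/9.5) = 5.411.
A Normal posterior is symmetric, so mode = mean.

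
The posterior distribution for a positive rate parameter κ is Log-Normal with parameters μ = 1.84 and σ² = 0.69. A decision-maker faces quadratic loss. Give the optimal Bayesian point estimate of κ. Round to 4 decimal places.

8.8906

Mode = exp(μ − σ²) = exp(1.15) = 3.1582.
Mean = exp(μ + σ²/2) = exp(2.185) = 8.8906.
Quadratic loss ⇒ the optimal estimator is the posterior mean.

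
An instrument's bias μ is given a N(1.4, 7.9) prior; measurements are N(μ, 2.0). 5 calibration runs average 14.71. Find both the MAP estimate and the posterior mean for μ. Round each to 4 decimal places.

MAP: 14.0686. Posterior mean: 14.0686.

Posterior for μ is Normal. Precision-weighted mean: (1/7.9·1.4 + 5/2.0·14.71) / (1/7.9 + 5/2.0) = 14.0686.
A Normal posterior is symmetric, so mode = mean.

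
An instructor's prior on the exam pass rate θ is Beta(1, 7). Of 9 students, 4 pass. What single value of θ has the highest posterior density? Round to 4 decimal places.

Posterior: Beta(1+4, 7+5) = Beta(5, 12).
Mode = (5−1)/(5+12−2) = 4/15 = 0.2667.
Mean = 5/(5+12) = 5/17 = 0.2941.
This is the posterior mode — the MAP estimate.

0.2667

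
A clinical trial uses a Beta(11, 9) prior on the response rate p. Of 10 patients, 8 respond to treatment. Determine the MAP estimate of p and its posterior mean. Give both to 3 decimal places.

Posterior: Beta(11+8, 9+2) = Beta(19, 11).
Mode = (19−1)/(19+11−2) = 18/28 = 0.643.
Mean = 19/(19+11) = 19/30 = 0.633.

MAP = 0.643; posterior mean = 0.633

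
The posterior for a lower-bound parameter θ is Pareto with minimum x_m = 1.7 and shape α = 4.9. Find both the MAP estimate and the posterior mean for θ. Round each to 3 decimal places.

θ_MAP = 1.700, E[θ|data] = 2.136

The Pareto density is strictly decreasing on [x_m, ∞), so the mode is x_m = 1.700.
Mean = α·x_m/(α−1) = 4.9·1.7/3.9 = 2.136.
Mean > mode: the posterior has a right tail.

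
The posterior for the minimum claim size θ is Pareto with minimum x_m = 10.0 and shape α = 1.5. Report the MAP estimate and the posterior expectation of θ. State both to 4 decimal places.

The Pareto density is strictly decreasing on [x_m, ∞), so the mode is x_m = 10.0000.
Mean = α·x_m/(α−1) = 1.5·10.0/0.5 = 30.0000.
Right-skewed posterior ⇒ mode < mean.

MAP = 10.0000, posterior mean = 30.0000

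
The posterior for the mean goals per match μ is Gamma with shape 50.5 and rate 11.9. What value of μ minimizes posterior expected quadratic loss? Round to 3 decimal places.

Mode = (α−1)/β = 49.5/11.9 = 4.160.
Mean = α/β = 50.5/11.9 = 4.244.
Quadratic loss ⇒ the optimal estimator is the posterior mean.

4.244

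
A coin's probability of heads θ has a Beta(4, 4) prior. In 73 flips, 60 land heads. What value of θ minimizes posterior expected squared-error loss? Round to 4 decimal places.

0.7901

Posterior: Beta(4+60, 4+13) = Beta(64, 17).
Mode = (64−1)/(64+17−2) = 63/79 = 0.7975.
Mean = 64/(64+17) = 64/81 = 0.7901.
Squared-error loss ⇒ the optimal estimator is the posterior mean.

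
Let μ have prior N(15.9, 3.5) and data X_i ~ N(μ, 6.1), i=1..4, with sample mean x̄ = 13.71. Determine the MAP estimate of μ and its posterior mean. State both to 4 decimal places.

MAP estimate = 14.3746, posterior mean = 14.3746

Posterior for μ is Normal. Precision-weighted mean: (1/3.5·15.9 + 4/6.1·13.71) / (1/3.5 + 4/6.1) = 14.3746.
A Normal posterior is symmetric, so mode = mean.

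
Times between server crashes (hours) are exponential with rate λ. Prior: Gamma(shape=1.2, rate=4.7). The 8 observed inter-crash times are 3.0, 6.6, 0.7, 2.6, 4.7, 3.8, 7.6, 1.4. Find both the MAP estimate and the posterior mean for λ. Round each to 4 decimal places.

MAP = 0.2336, posterior mean = 0.2621

Σ times = 30.4. Posterior: Gamma(shape = 1.2+8 = 9.2, rate = 4.7+30.4 = 35.1).
Mode = (α−1)/β = 8.2/35.1 = 0.2336.
Mean = α/β = 9.2/35.1 = 0.2621.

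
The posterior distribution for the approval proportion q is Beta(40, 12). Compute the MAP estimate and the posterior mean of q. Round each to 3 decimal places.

MAP: 0.780. Posterior mean: 0.769.

Mode = (40−1)/(40+12−2) = 39/50 = 0.780.
Mean = 40/(40+12) = 40/52 = 0.769.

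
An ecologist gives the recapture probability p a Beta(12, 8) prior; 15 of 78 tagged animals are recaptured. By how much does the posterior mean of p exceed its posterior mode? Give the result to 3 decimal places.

0.005

Posterior: Beta(12+15, 8+63) = Beta(27, 71).
Mode = (27−1)/(27+71−2) = 26/96 = 0.271.
Mean = 27/(27+71) = 27/98 = 0.276.
Difference = 0.276 − 0.271 = 0.005.
Mean > mode: the posterior has a right tail.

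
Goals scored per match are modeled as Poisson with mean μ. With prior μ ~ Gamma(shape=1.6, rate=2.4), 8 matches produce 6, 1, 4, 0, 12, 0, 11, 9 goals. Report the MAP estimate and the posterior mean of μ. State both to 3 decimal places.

MAP estimate = 4.192, posterior mean = 4.288

Σ counts = 43. Posterior: Gamma(shape = 1.6+43 = 44.6, rate = 2.4+8 = 10.4).
Mode = (α−1)/β = 43.6/10.4 = 4.192.
Mean = α/β = 44.6/10.4 = 4.288.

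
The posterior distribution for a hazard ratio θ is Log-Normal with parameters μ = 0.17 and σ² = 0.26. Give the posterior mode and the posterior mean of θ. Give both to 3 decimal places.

MAP = 0.914; posterior mean = 1.350

Mode = exp(μ − σ²) = exp(-0.09) = 0.914.
Mean = exp(μ + σ²/2) = exp(0.300) = 1.350.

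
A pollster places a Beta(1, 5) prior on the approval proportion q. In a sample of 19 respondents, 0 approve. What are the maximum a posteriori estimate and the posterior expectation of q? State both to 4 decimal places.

q_MAP = 0.0000, E[q|data] = 0.0400

Posterior: Beta(1+0, 5+19) = Beta(1, 24).
Since α = 1 ≤ 1 and β > 1, the Beta density is monotone decreasing on [0,1]; the mode is at 0.
Mean = 1/(1+24) = 0.0400.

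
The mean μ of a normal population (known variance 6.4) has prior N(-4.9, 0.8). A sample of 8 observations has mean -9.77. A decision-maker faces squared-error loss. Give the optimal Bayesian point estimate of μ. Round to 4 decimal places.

-7.3350

Posterior for μ is Normal. Precision-weighted mean: (1/0.8·-4.9 + 8/6.4·-9.77) / (1/0.8 + 8/6.4) = -7.3350.
A Normal posterior is symmetric, so mode = mean.
Squared-error loss ⇒ the optimal estimator is the posterior mean.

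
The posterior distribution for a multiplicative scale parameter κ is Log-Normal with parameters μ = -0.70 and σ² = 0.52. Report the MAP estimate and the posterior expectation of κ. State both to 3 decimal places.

MAP: 0.295. Posterior mean: 0.644.

Mode = exp(μ − σ²) = exp(-1.22) = 0.295.
Mean = exp(μ + σ²/2) = exp(-0.440) = 0.644.
The posterior is right-skewed, so the mean exceeds the mode.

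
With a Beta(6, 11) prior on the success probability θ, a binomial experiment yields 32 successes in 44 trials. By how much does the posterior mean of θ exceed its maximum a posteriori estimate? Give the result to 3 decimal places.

Posterior: Beta(6+32, 11+12) = Beta(38, 23).
Mode = (38−1)/(38+23−2) = 37/59 = 0.627.
Mean = 38/(38+23) = 38/61 = 0.623.
Difference = 0.623 − 0.627 = -0.004.

-0.004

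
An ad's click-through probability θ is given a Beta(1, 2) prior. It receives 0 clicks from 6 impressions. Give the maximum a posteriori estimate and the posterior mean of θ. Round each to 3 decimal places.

maximum a posteriori estimate = 0.000, posterior mean = 0.111

Posterior: Beta(1+0, 2+6) = Beta(1, 8).
Since α = 1 ≤ 1 and β > 1, the Beta density is monotone decreasing on [0,1]; the mode is at 0.
Mean = 1/(1+8) = 0.111.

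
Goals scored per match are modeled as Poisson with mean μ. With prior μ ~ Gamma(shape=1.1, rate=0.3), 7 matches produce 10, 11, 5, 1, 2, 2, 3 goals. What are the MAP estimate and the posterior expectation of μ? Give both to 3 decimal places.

Σ counts = 34. Posterior: Gamma(shape = 1.1+34 = 35.1, rate = 0.3+7 = 7.3).
Mode = (α−1)/β = 34.1/7.3 = 4.671.
Mean = α/β = 35.1/7.3 = 4.808.
The mean is pulled above the mode by the posterior's right skew.

μ_MAP = 4.671, E[μ|data] = 4.808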